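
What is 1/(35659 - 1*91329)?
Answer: -1/55670 ≈ -1.7963e-5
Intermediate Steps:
1/(35659 - 1*91329) = 1/(35659 - 91329) = 1/(-55670) = -1/55670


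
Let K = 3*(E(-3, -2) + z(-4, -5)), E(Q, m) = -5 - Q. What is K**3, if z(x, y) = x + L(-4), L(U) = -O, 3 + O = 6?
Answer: -19683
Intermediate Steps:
O = 3 (O = -3 + 6 = 3)
L(U) = -3 (L(U) = -1*3 = -3)
z(x, y) = -3 + x (z(x, y) = x - 3 = -3 + x)
K = -27 (K = 3*((-5 - 1*(-3)) + (-3 - 4)) = 3*((-5 + 3) - 7) = 3*(-2 - 7) = 3*(-9) = -27)
K**3 = (-27)**3 = -19683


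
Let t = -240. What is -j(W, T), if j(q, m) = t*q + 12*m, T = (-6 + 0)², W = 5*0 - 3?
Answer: -1152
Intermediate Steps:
W = -3 (W = 0 - 3 = -3)
T = 36 (T = (-6)² = 36)
j(q, m) = -240*q + 12*m
-j(W, T) = -(-240*(-3) + 12*36) = -(720 + 432) = -1*1152 = -1152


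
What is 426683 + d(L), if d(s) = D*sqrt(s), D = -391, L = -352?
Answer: 426683 - 1564*I*sqrt(22) ≈ 4.2668e+5 - 7335.8*I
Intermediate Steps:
d(s) = -391*sqrt(s)
426683 + d(L) = 426683 - 1564*I*sqrt(22)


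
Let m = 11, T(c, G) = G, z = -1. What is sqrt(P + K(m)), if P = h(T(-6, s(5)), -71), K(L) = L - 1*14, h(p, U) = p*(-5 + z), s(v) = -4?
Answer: sqrt(21) ≈ 4.5826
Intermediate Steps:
h(p, U) = -6*p (h(p, U) = p*(-5 - 1) = p*(-6) = -6*p)
K(L) = -14 + L (K(L) = L - 14 = -14 + L)
P = 24 (P = -6*(-4) = 24)
sqrt(P + K(m)) = sqrt(24 + (-14 + 11)) = sqrt(24 - 3) = sqrt(21)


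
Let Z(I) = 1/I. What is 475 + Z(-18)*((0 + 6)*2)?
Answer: 1423/3 ≈ 474.33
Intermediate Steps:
475 + Z(-18)*((0 + 6)*2) = 475 + ((0 + 6)*2)/(-18) = 475 - 2/3 = 475 - 1/18*12 = 475 - ⅔ = 1423/3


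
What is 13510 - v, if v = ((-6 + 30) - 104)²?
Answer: 7110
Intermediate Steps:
v = 6400 (v = (24 - 104)² = (-80)² = 6400)
13510 - v = 13510 - 1*6400 = 13510 - 6400 = 7110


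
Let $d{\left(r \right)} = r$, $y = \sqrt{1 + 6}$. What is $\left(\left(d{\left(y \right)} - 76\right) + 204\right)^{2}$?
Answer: $\left(128 + \sqrt{7}\right)^{2} \approx 17068.0$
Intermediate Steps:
$y = \sqrt{7} \approx 2.6458$
$\left(\left(d{\left(y \right)} - 76\right) + 204\right)^{2} = \left(\left(\sqrt{7} - 76\right) + 204\right)^{2} = \left(\left(-76 + \sqrt{7}\right) + 204\right)^{2} = \left(128 + \sqrt{7}\right)^{2}$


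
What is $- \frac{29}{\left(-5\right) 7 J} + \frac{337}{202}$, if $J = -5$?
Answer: $\frac{53117}{35350} \approx 1.5026$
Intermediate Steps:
$- \frac{29}{\left(-5\right) 7 J} + \frac{337}{202} = - \frac{29}{\left(-5\right) 7 \left(-5\right)} + \frac{337}{202} = - \frac{29}{\left(-35\right) \left(-5\right)} + 337 \cdot \frac{1}{202} = - \frac{29}{175} + \frac{337}{202} = \frac{53117}{35350}$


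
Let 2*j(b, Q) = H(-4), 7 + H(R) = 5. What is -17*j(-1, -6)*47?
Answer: 799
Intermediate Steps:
H(R) = -2 (H(R) = -7 + 5 = -2)
j(b, Q) = -1 (j(b, Q) = (½)*(-2) = -1)
-17*j(-1, -6)*47 = -17*(-1)*47 = 17*47 = 799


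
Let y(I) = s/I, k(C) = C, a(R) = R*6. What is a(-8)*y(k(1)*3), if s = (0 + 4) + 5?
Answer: -144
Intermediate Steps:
a(R) = 6*R
s = 9 (s = 4 + 5 = 9)
y(I) = 9/I
a(-8)*y(k(1)*3) = (6*(-8))*(9/((1*3))) = -432/3 = -48*3 = -144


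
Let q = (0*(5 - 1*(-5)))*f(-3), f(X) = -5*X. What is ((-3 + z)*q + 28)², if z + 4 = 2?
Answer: 784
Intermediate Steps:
z = -2 (z = -4 + 2 = -2)
q = 0 (q = (0*(5 - 1*(-5)))*(-5*(-3)) = (0*(5 + 5))*15 = (0*10)*15 = 0*15 = 0)
((-3 + z)*q + 28)² = ((-3 - 2)*0 + 28)² = (-5*0 + 28)² = (0 + 28)² = 28² = 784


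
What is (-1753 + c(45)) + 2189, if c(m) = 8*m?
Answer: 796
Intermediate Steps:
(-1753 + c(45)) + 2189 = (-1753 + 8*45) + 2189 = (-1753 + 360) + 2189 = -1393 + 2189 = 796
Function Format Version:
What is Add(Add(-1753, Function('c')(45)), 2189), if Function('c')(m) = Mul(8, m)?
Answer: 796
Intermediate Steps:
Add(Add(-1753, Function('c')(45)), 2189) = Add(Add(-1753, Mul(8, 45)), 2189) = Add(Add(-1753, 360), 2189) = Add(-1393, 2189) = 796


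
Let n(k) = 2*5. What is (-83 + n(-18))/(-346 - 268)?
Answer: 73/614 ≈ 0.11889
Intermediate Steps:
n(k) = 10
(-83 + n(-18))/(-346 - 268) = (-83 + 10)/(-346 - 268) = -73/(-614) = -73*(-1/614) = 73/614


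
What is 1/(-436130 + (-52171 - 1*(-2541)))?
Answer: -1/485760 ≈ -2.0586e-6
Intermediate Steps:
1/(-436130 + (-52171 - 1*(-2541))) = 1/(-436130 + (-52171 + 2541)) = 1/(-436130 - 49630) = 1/(-485760) = -1/485760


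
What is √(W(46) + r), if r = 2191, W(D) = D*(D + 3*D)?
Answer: √10655 ≈ 103.22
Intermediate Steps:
W(D) = 4*D² (W(D) = D*(4*D) = 4*D²)
√(W(46) + r) = √(4*46² + 2191) = √(4*2116 + 2191) = √(8464 + 2191) = √10655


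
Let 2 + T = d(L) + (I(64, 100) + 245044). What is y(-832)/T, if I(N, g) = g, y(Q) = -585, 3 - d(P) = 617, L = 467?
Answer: -585/244528 ≈ -0.0023924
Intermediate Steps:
d(P) = -614 (d(P) = 3 - 1*617 = 3 - 617 = -614)
T = 244528 (T = -2 + (-614 + (100 + 245044)) = -2 + (-614 + 245144) = -2 + 244530 = 244528)
y(-832)/T = -585/244528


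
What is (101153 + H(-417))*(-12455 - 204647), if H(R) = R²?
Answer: -59712168284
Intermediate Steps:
(101153 + H(-417))*(-12455 - 204647) = (101153 + (-417)²)*(-12455 - 204647) = (101153 + 173889)*(-217102) = 275042*(-217102) = -59712168284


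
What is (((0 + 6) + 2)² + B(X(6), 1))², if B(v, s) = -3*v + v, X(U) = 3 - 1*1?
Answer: 3600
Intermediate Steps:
X(U) = 2 (X(U) = 3 - 1 = 2)
B(v, s) = -2*v
(((0 + 6) + 2)² + B(X(6), 1))² = (((0 + 6) + 2)² - 2*2)² = ((6 + 2)² - 4)² = (8² - 4)² = (64 - 4)² = 60² = 3600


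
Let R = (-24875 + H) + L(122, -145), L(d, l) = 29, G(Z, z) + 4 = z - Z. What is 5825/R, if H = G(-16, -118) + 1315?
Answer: -5825/23637 ≈ -0.24644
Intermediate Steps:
G(Z, z) = -4 + z - Z (G(Z, z) = -4 + (z - Z) = -4 + z - Z)
H = 1209 (H = (-4 - 118 - 1*(-16)) + 1315 = (-4 - 118 + 16) + 1315 = -106 + 1315 = 1209)
R = -23637 (R = (-24875 + 1209) + 29 = -23666 + 29 = -23637)
5825/R = 5825/(-23637) = 5825*(-1/23637) = -5825/23637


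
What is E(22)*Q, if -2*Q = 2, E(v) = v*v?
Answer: -484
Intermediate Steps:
E(v) = v²
Q = -1 (Q = -½*2 = -1)
E(22)*Q = 22²*(-1) = 484*(-1) = -484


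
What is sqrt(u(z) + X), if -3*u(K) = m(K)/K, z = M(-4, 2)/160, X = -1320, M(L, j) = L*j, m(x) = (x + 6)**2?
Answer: I*sqrt(975585)/30 ≈ 32.924*I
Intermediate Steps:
m(x) = (6 + x)**2
z = -1/20 (z = -4*2/160 = -8*1/160 = -1/20 ≈ -0.050000)
u(K) = -(6 + K)**2/(3*K)
sqrt(u(z) + X) = sqrt(-(6 - 1/20)**2/(3*(-1/20)) - 1320) = sqrt(-1/3*(-20)*(119/20)**2 - 1320) = sqrt(-1/3*(-20)*14161/400 - 1320) = sqrt(14161/60 - 1320) = sqrt(-65039/60) = I*sqrt(975585)/30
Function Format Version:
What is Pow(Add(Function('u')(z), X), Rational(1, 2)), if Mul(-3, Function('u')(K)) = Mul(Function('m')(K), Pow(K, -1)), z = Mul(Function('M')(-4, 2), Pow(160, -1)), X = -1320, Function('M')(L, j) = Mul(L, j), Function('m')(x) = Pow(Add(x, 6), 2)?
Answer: Mul(Rational(1, 30), I, Pow(975585, Rational(1, 2))) ≈ Mul(32.924, I)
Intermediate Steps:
Function('m')(x) = Pow(Add(6, x), 2)
z = Rational(-1, 20) (z = Mul(Mul(-4, 2), Pow(160, -1)) = Mul(-8, Rational(1, 160)) = Rational(-1, 20) ≈ -0.050000)
Function('u')(K) = Mul(Rational(-1, 3), Pow(K, -1), Pow(Add(6, K), 2)) (Function('u')(K) = Mul(Rational(-1, 3), Mul(Pow(Add(6, K), 2), Pow(K, -1))) = Mul(Rational(-1, 3), Mul(Pow(K, -1), Pow(Add(6, K), 2))) = Mul(Rational(-1, 3), Pow(K, -1), Pow(Add(6, K), 2)))
Pow(Add(Function('u')(z), X), Rational(1, 2)) = Pow(Add(Mul(Rational(-1, 3), Pow(Rational(-1, 20), -1), Pow(Add(6, Rational(-1, 20)), 2)), -1320), Rational(1, 2)) = Pow(Add(Mul(Rational(-1, 3), -20, Pow(Rational(119, 20), 2)), -1320), Rational(1, 2)) = Pow(Add(Mul(Rational(-1, 3), -20, Rational(14161, 400)), -1320), Rational(1, 2)) = Pow(Add(Rational(14161, 60), -1320), Rational(1, 2)) = Pow(Rational(-65039, 60), Rational(1, 2)) = Mul(Rational(1, 30), I, Pow(975585, Rational(1, 2)))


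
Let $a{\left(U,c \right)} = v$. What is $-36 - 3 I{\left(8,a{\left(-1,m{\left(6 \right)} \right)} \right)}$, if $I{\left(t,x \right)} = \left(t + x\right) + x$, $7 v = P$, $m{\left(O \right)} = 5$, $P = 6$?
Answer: $- \frac{456}{7} \approx -65.143$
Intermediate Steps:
$v = \frac{6}{7}$ ($v = \frac{1}{7} \cdot 6 = \frac{6}{7} \approx 0.85714$)
$a{\left(U,c \right)} = \frac{6}{7}$
$I{\left(t,x \right)} = t + 2 x$
$-36 - 3 I{\left(8,a{\left(-1,m{\left(6 \right)} \right)} \right)} = -36 - 3 \left(8 + 2 \cdot \frac{6}{7}\right) = -36 - 3 \left(8 + \frac{12}{7}\right) = -36 - \frac{204}{7} = - \frac{456}{7}$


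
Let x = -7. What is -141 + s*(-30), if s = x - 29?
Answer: 939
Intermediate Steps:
s = -36 (s = -7 - 29 = -36)
-141 + s*(-30) = -141 - 36*(-30) = -141 + 1080 = 939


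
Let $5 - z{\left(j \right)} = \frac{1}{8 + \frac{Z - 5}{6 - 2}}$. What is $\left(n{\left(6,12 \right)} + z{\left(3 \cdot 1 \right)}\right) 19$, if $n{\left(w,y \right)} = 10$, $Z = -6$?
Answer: $\frac{5909}{21} \approx 281.38$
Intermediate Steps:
$z{\left(j \right)} = \frac{101}{21}$ ($z{\left(j \right)} = 5 - \frac{1}{8 + \frac{-6 - 5}{6 - 2}} = 5 - \frac{1}{8 - \frac{11}{4}} = 5 - \frac{1}{\frac{21}{4}} = 5 - \frac{4}{21} = \frac{101}{21}$)
$\left(n{\left(6,12 \right)} + z{\left(3 \cdot 1 \right)}\right) 19 = \left(10 + \frac{101}{21}\right) 19 = \frac{311}{21} \cdot 19 = \frac{5909}{21}$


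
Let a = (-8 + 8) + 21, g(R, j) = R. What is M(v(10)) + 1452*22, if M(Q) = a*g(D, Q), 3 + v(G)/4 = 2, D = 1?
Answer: 31965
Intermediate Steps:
a = 21 (a = 0 + 21 = 21)
v(G) = -4 (v(G) = -12 + 4*2 = -12 + 8 = -4)
M(Q) = 21 (M(Q) = 21*1 = 21)
M(v(10)) + 1452*22 = 21 + 1452*22 = 21 + 31944 = 31965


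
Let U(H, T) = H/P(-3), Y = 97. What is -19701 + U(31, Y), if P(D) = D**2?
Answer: -177278/9 ≈ -19698.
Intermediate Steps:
U(H, T) = H/9 (U(H, T) = H/((-3)**2) = H/9)
-19701 + U(31, Y) = -19701 + (1/9)*31 = -19701 + 31/9 = -177278/9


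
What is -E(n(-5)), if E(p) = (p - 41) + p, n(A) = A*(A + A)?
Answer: -59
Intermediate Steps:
n(A) = 2*A² (n(A) = A*(2*A) = 2*A²)
E(p) = -41 + 2*p (E(p) = (-41 + p) + p = -41 + 2*p)
-E(n(-5)) = -(-41 + 2*(2*(-5)²)) = -(-41 + 2*(2*25)) = -(-41 + 2*50) = -(-41 + 100) = -1*59 = -59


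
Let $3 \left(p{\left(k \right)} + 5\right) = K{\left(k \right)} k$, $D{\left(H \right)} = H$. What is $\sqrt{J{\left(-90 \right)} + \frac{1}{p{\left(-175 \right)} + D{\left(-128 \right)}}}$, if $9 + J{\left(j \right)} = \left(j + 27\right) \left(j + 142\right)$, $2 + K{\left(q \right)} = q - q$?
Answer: $\frac{2 i \sqrt{40242}}{7} \approx 57.315 i$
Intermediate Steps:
$K{\left(q \right)} = -2$ ($K{\left(q \right)} = -2 + \left(q - q\right) = -2 + 0 = -2$)
$J{\left(j \right)} = -9 + \left(27 + j\right) \left(142 + j\right)$ ($J{\left(j \right)} = -9 + \left(j + 27\right) \left(j + 142\right) = -9 + \left(27 + j\right) \left(142 + j\right)$)
$p{\left(k \right)} = -5 - \frac{2 k}{3}$ ($p{\left(k \right)} = -5 + \frac{\left(-2\right) k}{3} = -5 - \frac{2 k}{3}$)
$\sqrt{J{\left(-90 \right)} + \frac{1}{p{\left(-175 \right)} + D{\left(-128 \right)}}} = \sqrt{\left(3825 + \left(-90\right)^{2} + 169 \left(-90\right)\right) + \frac{1}{\left(-5 - - \frac{350}{3}\right) - 128}} = \sqrt{\left(3825 + 8100 - 15210\right) + \frac{1}{\left(-5 + \frac{350}{3}\right) - 128}} = \sqrt{-3285 + \frac{1}{\frac{335}{3} - 128}} = \sqrt{-3285 + \frac{1}{- \frac{49}{3}}} = \sqrt{-3285 - \frac{3}{49}} = \sqrt{- \frac{160968}{49}} = \frac{2 i \sqrt{40242}}{7}$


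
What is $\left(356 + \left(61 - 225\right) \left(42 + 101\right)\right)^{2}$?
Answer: $533425216$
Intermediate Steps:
$\left(356 + \left(61 - 225\right) \left(42 + 101\right)\right)^{2} = \left(356 - 23452\right)^{2} = \left(-23096\right)^{2} = 533425216$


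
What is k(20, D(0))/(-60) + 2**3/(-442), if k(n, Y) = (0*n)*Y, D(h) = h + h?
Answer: -4/221 ≈ -0.018100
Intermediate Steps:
D(h) = 2*h
k(n, Y) = 0 (k(n, Y) = 0*Y = 0)
k(20, D(0))/(-60) + 2**3/(-442) = 0/(-60) + 2**3/(-442) = 0*(-1/60) + 8*(-1/442) = 0 - 4/221 = -4/221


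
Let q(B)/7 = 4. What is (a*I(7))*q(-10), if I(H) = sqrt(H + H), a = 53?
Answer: 1484*sqrt(14) ≈ 5552.6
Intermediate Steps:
I(H) = sqrt(2)*sqrt(H) (I(H) = sqrt(2*H) = sqrt(2)*sqrt(H))
q(B) = 28 (q(B) = 7*4 = 28)
(a*I(7))*q(-10) = (53*(sqrt(2)*sqrt(7)))*28 = (53*sqrt(14))*28 = 1484*sqrt(14)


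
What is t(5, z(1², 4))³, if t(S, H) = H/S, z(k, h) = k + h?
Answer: 1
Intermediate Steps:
z(k, h) = h + k
t(5, z(1², 4))³ = ((4 + 1²)/5)³ = ((4 + 1)*(⅕))³ = (5*(⅕))³ = 1³ = 1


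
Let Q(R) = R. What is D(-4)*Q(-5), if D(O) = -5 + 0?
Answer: 25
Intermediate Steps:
D(O) = -5
D(-4)*Q(-5) = -5*(-5) = 25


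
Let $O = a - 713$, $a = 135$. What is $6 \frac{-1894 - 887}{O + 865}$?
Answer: $- \frac{16686}{287} \approx -58.139$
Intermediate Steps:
$O = -578$ ($O = 135 - 713 = -578$)
$6 \frac{-1894 - 887}{O + 865} = 6 \frac{-1894 - 887}{-578 + 865} = 6 \left(- \frac{2781}{287}\right) = - \frac{16686}{287}$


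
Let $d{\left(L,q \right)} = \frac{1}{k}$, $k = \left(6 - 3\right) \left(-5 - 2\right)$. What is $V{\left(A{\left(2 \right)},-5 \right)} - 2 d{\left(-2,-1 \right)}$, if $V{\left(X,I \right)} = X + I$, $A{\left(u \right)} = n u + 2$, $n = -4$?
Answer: $- \frac{229}{21} \approx -10.905$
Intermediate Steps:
$k = -21$ ($k = 3 \left(-7\right) = -21$)
$A{\left(u \right)} = 2 - 4 u$ ($A{\left(u \right)} = - 4 u + 2 = 2 - 4 u$)
$d{\left(L,q \right)} = - \frac{1}{21}$ ($d{\left(L,q \right)} = \frac{1}{-21} = - \frac{1}{21}$)
$V{\left(X,I \right)} = I + X$
$V{\left(A{\left(2 \right)},-5 \right)} - 2 d{\left(-2,-1 \right)} = \left(-5 + \left(2 - 8\right)\right) - - \frac{2}{21} = \left(-5 + \left(2 - 8\right)\right) + \frac{2}{21} = \left(-5 - 6\right) + \frac{2}{21} = -11 + \frac{2}{21} = - \frac{229}{21}$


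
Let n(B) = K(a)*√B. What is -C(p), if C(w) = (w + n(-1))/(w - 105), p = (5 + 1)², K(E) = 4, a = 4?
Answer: 12/23 + 4*I/69 ≈ 0.52174 + 0.057971*I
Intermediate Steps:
n(B) = 4*√B
p = 36 (p = 6² = 36)
C(w) = (w + 4*I)/(-105 + w) (C(w) = (w + 4*√(-1))/(w - 105) = (w + 4*I)/(-105 + w))
-C(p) = -(36 + 4*I)/(-105 + 36) = -(36 + 4*I)/(-69) = -(-1)*(36 + 4*I)/69 = -(-12/23 - 4*I/69) = 12/23 + 4*I/69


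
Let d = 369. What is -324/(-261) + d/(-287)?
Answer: -9/203 ≈ -0.044335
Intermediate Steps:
-324/(-261) + d/(-287) = -324/(-261) + 369/(-287) = -324*(-1/261) + 369*(-1/287) = 36/29 - 9/7 = -9/203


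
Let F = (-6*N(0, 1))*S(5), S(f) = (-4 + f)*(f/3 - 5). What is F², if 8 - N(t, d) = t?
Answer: 25600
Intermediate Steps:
N(t, d) = 8 - t
S(f) = (-5 + f/3)*(-4 + f) (S(f) = (-4 + f)*(f*(⅓) - 5) = (-4 + f)*(f/3 - 5) = (-4 + f)*(-5 + f/3) = (-5 + f/3)*(-4 + f))
F = 160 (F = (-6*(8 - 1*0))*(20 - 19/3*5 + (⅓)*5²) = (-6*(8 + 0))*(20 - 95/3 + (⅓)*25) = (-6*8)*(20 - 95/3 + 25/3) = -48*(-10/3) = 160)
F² = 160² = 25600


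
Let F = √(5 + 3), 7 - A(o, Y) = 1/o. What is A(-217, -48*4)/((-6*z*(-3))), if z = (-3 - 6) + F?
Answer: -760/15841 - 1520*√2/142569 ≈ -0.063054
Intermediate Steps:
A(o, Y) = 7 - 1/o
F = 2*√2 (F = √8 = 2*√2 ≈ 2.8284)
z = -9 + 2*√2 (z = (-3 - 6) + 2*√2 = -9 + 2*√2 ≈ -6.1716)
A(-217, -48*4)/((-6*z*(-3))) = (7 - 1/(-217))/((-6*(-9 + 2*√2)*(-3))) = (7 - 1*(-1/217))/(((54 - 12*√2)*(-3))) = (7 + 1/217)/(-162 + 36*√2) = 1520/(217*(-162 + 36*√2))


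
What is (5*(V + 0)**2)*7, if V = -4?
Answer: 560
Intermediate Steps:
(5*(V + 0)**2)*7 = (5*(-4 + 0)**2)*7 = (5*(-4)**2)*7 = (5*16)*7 = 80*7 = 560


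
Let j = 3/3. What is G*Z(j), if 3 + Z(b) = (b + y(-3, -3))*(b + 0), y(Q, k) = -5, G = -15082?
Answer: 105574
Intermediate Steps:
j = 1 (j = 3*(⅓) = 1)
Z(b) = -3 + b*(-5 + b) (Z(b) = -3 + (b - 5)*(b + 0) = -3 + (-5 + b)*b = -3 + b*(-5 + b))
G*Z(j) = -15082*(-3 + 1² - 5*1) = -15082*(-3 + 1 - 5) = -15082*(-7) = 105574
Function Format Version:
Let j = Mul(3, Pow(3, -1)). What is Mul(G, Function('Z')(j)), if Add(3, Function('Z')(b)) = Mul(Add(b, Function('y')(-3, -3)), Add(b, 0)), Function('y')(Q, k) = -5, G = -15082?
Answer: 105574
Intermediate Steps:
j = 1 (j = Mul(3, Rational(1, 3)) = 1)
Function('Z')(b) = Add(-3, Mul(b, Add(-5, b))) (Function('Z')(b) = Add(-3, Mul(Add(b, -5), Add(b, 0))) = Add(-3, Mul(Add(-5, b), b)) = Add(-3, Mul(b, Add(-5, b))))
Mul(G, Function('Z')(j)) = Mul(-15082, Add(-3, Pow(1, 2), Mul(-5, 1))) = Mul(-15082, Add(-3, 1, -5)) = Mul(-15082, -7) = 105574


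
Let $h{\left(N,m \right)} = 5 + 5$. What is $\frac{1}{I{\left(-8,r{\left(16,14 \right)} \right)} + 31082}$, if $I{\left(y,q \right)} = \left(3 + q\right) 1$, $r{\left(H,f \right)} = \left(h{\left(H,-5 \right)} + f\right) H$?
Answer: $\frac{1}{31469} \approx 3.1777 \cdot 10^{-5}$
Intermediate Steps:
$h{\left(N,m \right)} = 10$
$r{\left(H,f \right)} = H \left(10 + f\right)$ ($r{\left(H,f \right)} = \left(10 + f\right) H = H \left(10 + f\right)$)
$I{\left(y,q \right)} = 3 + q$
$\frac{1}{I{\left(-8,r{\left(16,14 \right)} \right)} + 31082} = \frac{1}{\left(3 + 16 \left(10 + 14\right)\right) + 31082} = \frac{1}{\left(3 + 16 \cdot 24\right) + 31082} = \frac{1}{\left(3 + 384\right) + 31082} = \frac{1}{387 + 31082} = \frac{1}{31469}$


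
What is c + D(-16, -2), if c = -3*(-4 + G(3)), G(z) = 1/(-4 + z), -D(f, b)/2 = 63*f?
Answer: 2031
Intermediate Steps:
D(f, b) = -126*f
c = 15 (c = -3*(-4 + 1/(-4 + 3)) = -3*(-4 + 1/(-1)) = -3*(-4 - 1) = -3*(-5) = 15)
c + D(-16, -2) = 15 - 126*(-16) = 15 + 2016 = 2031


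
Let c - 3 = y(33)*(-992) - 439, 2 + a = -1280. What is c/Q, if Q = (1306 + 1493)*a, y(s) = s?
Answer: 16586/1794159 ≈ 0.0092444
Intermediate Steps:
a = -1282 (a = -2 - 1280 = -1282)
Q = -3588318 (Q = (1306 + 1493)*(-1282) = 2799*(-1282) = -3588318)
c = -33172 (c = 3 + (33*(-992) - 439) = 3 + (-32736 - 439) = 3 - 33175 = -33172)
c/Q = -33172/(-3588318) = -33172*(-1/3588318) = 16586/1794159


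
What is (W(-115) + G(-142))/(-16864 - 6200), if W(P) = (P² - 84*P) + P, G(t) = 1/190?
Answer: -4326301/4382160 ≈ -0.98725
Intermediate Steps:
G(t) = 1/190
W(P) = P² - 83*P
(W(-115) + G(-142))/(-16864 - 6200) = (-115*(-83 - 115) + 1/190)/(-16864 - 6200) = (-115*(-198) + 1/190)/(-23064) = (22770 + 1/190)*(-1/23064) = (4326301/190)*(-1/23064) = -4326301/4382160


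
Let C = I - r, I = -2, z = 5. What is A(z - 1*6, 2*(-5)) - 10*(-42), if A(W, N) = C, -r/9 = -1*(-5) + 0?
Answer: 463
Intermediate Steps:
r = -45 (r = -9*(-1*(-5) + 0) = -9*(5 + 0) = -9*5 = -45)
C = 43 (C = -2 - 1*(-45) = -2 + 45 = 43)
A(W, N) = 43
A(z - 1*6, 2*(-5)) - 10*(-42) = 43 - 10*(-42) = 43 + 420 = 463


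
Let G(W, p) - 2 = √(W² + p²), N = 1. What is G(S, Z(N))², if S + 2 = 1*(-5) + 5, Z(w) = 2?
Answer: 12 + 8*√2 ≈ 23.314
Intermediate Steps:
S = -2 (S = -2 + (1*(-5) + 5) = -2 + (-5 + 5) = -2 + 0 = -2)
G(W, p) = 2 + √(W² + p²)
G(S, Z(N))² = (2 + √((-2)² + 2²))² = (2 + √(4 + 4))² = (2 + √8)² = (2 + 2*√2)²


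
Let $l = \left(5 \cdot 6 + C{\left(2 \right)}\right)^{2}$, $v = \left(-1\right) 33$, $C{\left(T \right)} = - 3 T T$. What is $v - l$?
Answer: $-357$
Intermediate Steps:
$C{\left(T \right)} = - 3 T^{2}$
$v = -33$
$l = 324$ ($l = \left(5 \cdot 6 - 3 \cdot 2^{2}\right)^{2} = \left(30 - 12\right)^{2} = 18^{2} = 324$)
$v - l = -33 - 324 = -357$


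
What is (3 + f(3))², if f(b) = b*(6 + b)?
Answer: 900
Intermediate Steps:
(3 + f(3))² = (3 + 3*(6 + 3))² = (3 + 3*9)² = (3 + 27)² = 30² = 900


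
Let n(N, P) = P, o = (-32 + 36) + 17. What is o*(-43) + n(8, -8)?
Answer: -911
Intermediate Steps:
o = 21 (o = 4 + 17 = 21)
o*(-43) + n(8, -8) = 21*(-43) - 8 = -903 - 8 = -911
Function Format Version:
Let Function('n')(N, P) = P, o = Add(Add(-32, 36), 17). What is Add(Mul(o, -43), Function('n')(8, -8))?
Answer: -911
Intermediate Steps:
o = 21 (o = Add(4, 17) = 21)
Add(Mul(o, -43), Function('n')(8, -8)) = Add(Mul(21, -43), -8) = Add(-903, -8) = -911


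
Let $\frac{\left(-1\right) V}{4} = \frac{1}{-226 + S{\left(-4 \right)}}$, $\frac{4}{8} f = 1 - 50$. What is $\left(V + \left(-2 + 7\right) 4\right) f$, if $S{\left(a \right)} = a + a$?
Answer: $- \frac{229516}{117} \approx -1961.7$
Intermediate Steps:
$S{\left(a \right)} = 2 a$
$f = -98$ ($f = 2 \left(1 - 50\right) = 2 \left(-49\right) = -98$)
$V = \frac{2}{117}$ ($V = - \frac{4}{-226 + 2 \left(-4\right)} = - \frac{4}{-226 - 8} = - \frac{4}{-234} = \left(-4\right) \left(- \frac{1}{234}\right) = \frac{2}{117} \approx 0.017094$)
$\left(V + \left(-2 + 7\right) 4\right) f = \left(\frac{2}{117} + \left(-2 + 7\right) 4\right) \left(-98\right) = \left(\frac{2}{117} + 5 \cdot 4\right) \left(-98\right) = \left(\frac{2}{117} + 20\right) \left(-98\right) = \frac{2342}{117} \left(-98\right) = - \frac{229516}{117}$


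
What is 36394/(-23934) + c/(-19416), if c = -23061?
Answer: -25780655/77450424 ≈ -0.33287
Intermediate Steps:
36394/(-23934) + c/(-19416) = 36394/(-23934) - 23061/(-19416) = 36394*(-1/23934) - 23061*(-1/19416) = -18197/11967 + 7687/6472 = -25780655/77450424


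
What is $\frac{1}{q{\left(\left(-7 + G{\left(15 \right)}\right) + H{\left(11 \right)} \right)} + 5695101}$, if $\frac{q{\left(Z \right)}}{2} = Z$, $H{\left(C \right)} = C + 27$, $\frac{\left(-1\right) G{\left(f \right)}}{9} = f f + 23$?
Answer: $\frac{1}{5690699} \approx 1.7573 \cdot 10^{-7}$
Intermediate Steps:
$G{\left(f \right)} = -207 - 9 f^{2}$ ($G{\left(f \right)} = - 9 \left(f f + 23\right) = - 9 \left(f^{2} + 23\right) = - 9 \left(23 + f^{2}\right) = -207 - 9 f^{2}$)
$H{\left(C \right)} = 27 + C$
$q{\left(Z \right)} = 2 Z$
$\frac{1}{q{\left(\left(-7 + G{\left(15 \right)}\right) + H{\left(11 \right)} \right)} + 5695101} = \frac{1}{2 \left(\left(-7 - \left(207 + 9 \cdot 15^{2}\right)\right) + \left(27 + 11\right)\right) + 5695101} = \frac{1}{2 \left(\left(-7 - 2232\right) + 38\right) + 5695101} = \frac{1}{2 \left(-2239 + 38\right) + 5695101} = \frac{1}{2 \left(-2201\right) + 5695101} = \frac{1}{-4402 + 5695101} = \frac{1}{5690699}$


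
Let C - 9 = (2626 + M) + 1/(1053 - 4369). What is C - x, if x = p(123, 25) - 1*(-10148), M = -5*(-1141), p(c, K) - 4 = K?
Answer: -6091493/3316 ≈ -1837.0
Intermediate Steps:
p(c, K) = 4 + K
M = 5705
C = 27655439/3316 (C = 9 + ((2626 + 5705) + 1/(1053 - 4369)) = 9 + (8331 + 1/(-3316)) = 9 + (8331 - 1/3316) = 9 + 27625595/3316 = 27655439/3316 ≈ 8340.0)
x = 10177 (x = (4 + 25) - 1*(-10148) = 29 + 10148 = 10177)
C - x = 27655439/3316 - 1*10177 = 27655439/3316 - 10177 = -6091493/3316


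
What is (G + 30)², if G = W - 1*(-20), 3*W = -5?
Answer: 21025/9 ≈ 2336.1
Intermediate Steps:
W = -5/3 (W = (⅓)*(-5) = -5/3 ≈ -1.6667)
G = 55/3 (G = -5/3 - 1*(-20) = -5/3 + 20 = 55/3 ≈ 18.333)
(G + 30)² = (55/3 + 30)² = (145/3)² = 21025/9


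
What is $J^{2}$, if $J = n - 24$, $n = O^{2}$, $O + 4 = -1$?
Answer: $1$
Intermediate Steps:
$O = -5$ ($O = -4 - 1 = -5$)
$n = 25$ ($n = \left(-5\right)^{2} = 25$)
$J = 1$ ($J = 25 - 24 = 1$)
$J^{2} = 1^{2} = 1$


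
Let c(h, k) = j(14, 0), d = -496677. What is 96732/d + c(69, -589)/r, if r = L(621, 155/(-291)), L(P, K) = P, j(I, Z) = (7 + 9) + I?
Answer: -5018918/34270713 ≈ -0.14645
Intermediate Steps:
j(I, Z) = 16 + I
c(h, k) = 30 (c(h, k) = 16 + 14 = 30)
r = 621
96732/d + c(69, -589)/r = 96732/(-496677) + 30/621 = 96732*(-1/496677) + 30*(1/621) = -32244/165559 + 10/207 = -5018918/34270713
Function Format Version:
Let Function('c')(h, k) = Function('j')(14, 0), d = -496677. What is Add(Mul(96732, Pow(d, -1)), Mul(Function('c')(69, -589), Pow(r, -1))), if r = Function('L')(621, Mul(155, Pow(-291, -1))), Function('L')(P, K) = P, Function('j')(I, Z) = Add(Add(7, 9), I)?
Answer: Rational(-5018918, 34270713) ≈ -0.14645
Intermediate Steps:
Function('j')(I, Z) = Add(16, I)
Function('c')(h, k) = 30 (Function('c')(h, k) = Add(16, 14) = 30)
r = 621
Add(Mul(96732, Pow(d, -1)), Mul(Function('c')(69, -589), Pow(r, -1))) = Add(Mul(96732, Pow(-496677, -1)), Mul(30, Pow(621, -1))) = Add(Mul(96732, Rational(-1, 496677)), Mul(30, Rational(1, 621))) = Add(Rational(-32244, 165559), Rational(10, 207)) = Rational(-5018918, 34270713)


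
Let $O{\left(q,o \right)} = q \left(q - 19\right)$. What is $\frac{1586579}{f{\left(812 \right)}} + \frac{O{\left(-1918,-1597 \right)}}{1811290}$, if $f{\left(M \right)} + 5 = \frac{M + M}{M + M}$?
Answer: $- \frac{110528454471}{278660} \approx -3.9664 \cdot 10^{5}$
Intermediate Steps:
$O{\left(q,o \right)} = q \left(-19 + q\right)$
$f{\left(M \right)} = -4$ ($f{\left(M \right)} = -5 + \frac{M + M}{M + M} = -5 + \frac{2 M}{2 M} = -5 + 2 M \frac{1}{2 M} = -5 + 1 = -4$)
$\frac{1586579}{f{\left(812 \right)}} + \frac{O{\left(-1918,-1597 \right)}}{1811290} = \frac{1586579}{-4} + \frac{\left(-1918\right) \left(-19 - 1918\right)}{1811290} = 1586579 \left(- \frac{1}{4}\right) + \left(-1918\right) \left(-1937\right) \frac{1}{1811290} = - \frac{1586579}{4} + 3715166 \cdot \frac{1}{1811290} = - \frac{1586579}{4} + \frac{142891}{69665} = - \frac{110528454471}{278660}$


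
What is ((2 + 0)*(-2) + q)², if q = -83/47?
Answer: 73441/2209 ≈ 33.246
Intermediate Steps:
q = -83/47 (q = -83*1/47 = -83/47 ≈ -1.7660)
((2 + 0)*(-2) + q)² = ((2 + 0)*(-2) - 83/47)² = (2*(-2) - 83/47)² = (-4 - 83/47)² = (-271/47)² = 73441/2209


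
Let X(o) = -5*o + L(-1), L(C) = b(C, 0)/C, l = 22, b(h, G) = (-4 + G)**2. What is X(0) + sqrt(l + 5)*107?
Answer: -16 + 321*sqrt(3) ≈ 539.99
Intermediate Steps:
L(C) = 16/C (L(C) = (-4 + 0)**2/C = (-4)**2/C = 16/C)
X(o) = -16 - 5*o (X(o) = -5*o + 16/(-1) = -5*o + 16*(-1) = -5*o - 16 = -16 - 5*o)
X(0) + sqrt(l + 5)*107 = (-16 - 5*0) + sqrt(22 + 5)*107 = (-16 + 0) + sqrt(27)*107 = -16 + (3*sqrt(3))*107 = -16 + 321*sqrt(3)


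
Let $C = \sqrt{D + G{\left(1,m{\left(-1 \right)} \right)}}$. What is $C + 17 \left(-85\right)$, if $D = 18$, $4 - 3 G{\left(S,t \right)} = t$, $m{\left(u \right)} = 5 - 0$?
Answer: $-1445 + \frac{\sqrt{159}}{3} \approx -1440.8$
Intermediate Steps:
$m{\left(u \right)} = 5$ ($m{\left(u \right)} = 5 + 0 = 5$)
$G{\left(S,t \right)} = \frac{4}{3} - \frac{t}{3}$
$C = \frac{\sqrt{159}}{3}$ ($C = \sqrt{18 + \left(\frac{4}{3} - \frac{5}{3}\right)} = \sqrt{18 - \frac{1}{3}} = \sqrt{\frac{53}{3}} = \frac{\sqrt{159}}{3} \approx 4.2032$)
$C + 17 \left(-85\right) = \frac{\sqrt{159}}{3} + 17 \left(-85\right) = \frac{\sqrt{159}}{3} - 1445 = -1445 + \frac{\sqrt{159}}{3}$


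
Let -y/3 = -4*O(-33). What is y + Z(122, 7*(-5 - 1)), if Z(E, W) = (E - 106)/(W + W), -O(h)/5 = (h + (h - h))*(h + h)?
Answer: -2744284/21 ≈ -1.3068e+5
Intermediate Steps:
O(h) = -10*h² (O(h) = -5*(h + (h - h))*(h + h) = -5*(h + 0)*2*h = -5*h*2*h = -10*h²)
Z(E, W) = (-106 + E)/(2*W) (Z(E, W) = (-106 + E)/((2*W)) = (-106 + E)*(1/(2*W)) = (-106 + E)/(2*W))
y = -130680 (y = -(-12)*(-10*(-33)²) = -(-12)*(-10*1089) = -(-12)*(-10890) = -3*43560 = -130680)
y + Z(122, 7*(-5 - 1)) = -130680 + (-106 + 122)/(2*((7*(-5 - 1)))) = -130680 + (½)*16/(7*(-6)) = -130680 + (½)*16/(-42) = -130680 + (½)*(-1/42)*16 = -130680 - 4/21 = -2744284/21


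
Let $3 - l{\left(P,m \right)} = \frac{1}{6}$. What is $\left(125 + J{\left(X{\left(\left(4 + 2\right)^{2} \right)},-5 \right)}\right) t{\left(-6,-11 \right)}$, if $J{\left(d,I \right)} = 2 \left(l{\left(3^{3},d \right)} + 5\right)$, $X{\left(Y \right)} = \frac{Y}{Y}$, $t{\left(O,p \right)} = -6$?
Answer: $-844$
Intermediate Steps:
$l{\left(P,m \right)} = \frac{17}{6}$ ($l{\left(P,m \right)} = 3 - \frac{1}{6} = \frac{17}{6}$)
$X{\left(Y \right)} = 1$
$J{\left(d,I \right)} = \frac{47}{3}$ ($J{\left(d,I \right)} = 2 \left(\frac{17}{6} + 5\right) = 2 \cdot \frac{47}{6} = \frac{47}{3}$)
$\left(125 + J{\left(X{\left(\left(4 + 2\right)^{2} \right)},-5 \right)}\right) t{\left(-6,-11 \right)} = \left(125 + \frac{47}{3}\right) \left(-6\right) = \frac{422}{3} \left(-6\right) = -844$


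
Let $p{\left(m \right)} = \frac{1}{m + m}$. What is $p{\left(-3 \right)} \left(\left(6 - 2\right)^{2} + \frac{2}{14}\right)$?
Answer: $- \frac{113}{42} \approx -2.6905$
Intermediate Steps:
$p{\left(m \right)} = \frac{1}{2 m}$
$p{\left(-3 \right)} \left(\left(6 - 2\right)^{2} + \frac{2}{14}\right) = \frac{1}{2 \left(-3\right)} \left(\left(6 - 2\right)^{2} + \frac{2}{14}\right) = \frac{1}{2} \left(- \frac{1}{3}\right) \left(4^{2} + 2 \cdot \frac{1}{14}\right) = - \frac{16 + \frac{1}{7}}{6} = \left(- \frac{1}{6}\right) \frac{113}{7} = - \frac{113}{42}$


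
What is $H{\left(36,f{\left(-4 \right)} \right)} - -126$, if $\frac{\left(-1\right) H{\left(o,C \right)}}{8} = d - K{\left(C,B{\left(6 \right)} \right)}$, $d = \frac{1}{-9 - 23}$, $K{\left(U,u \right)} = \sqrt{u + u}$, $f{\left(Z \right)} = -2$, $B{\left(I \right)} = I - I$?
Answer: $\frac{505}{4} \approx 126.25$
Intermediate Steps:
$B{\left(I \right)} = 0$
$K{\left(U,u \right)} = \sqrt{2} \sqrt{u}$ ($K{\left(U,u \right)} = \sqrt{2 u} = \sqrt{2} \sqrt{u}$)
$d = - \frac{1}{32}$ ($d = \frac{1}{-32} = - \frac{1}{32} \approx -0.03125$)
$H{\left(o,C \right)} = \frac{1}{4}$ ($H{\left(o,C \right)} = - 8 \left(- \frac{1}{32} - \sqrt{2} \sqrt{0}\right) = - 8 \left(- \frac{1}{32} - \sqrt{2} \cdot 0\right) = - 8 \left(- \frac{1}{32} - 0\right) = - 8 \left(- \frac{1}{32} + 0\right) = \left(-8\right) \left(- \frac{1}{32}\right) = \frac{1}{4}$)
$H{\left(36,f{\left(-4 \right)} \right)} - -126 = \frac{1}{4} - -126 = \frac{1}{4} + 126 = \frac{505}{4}$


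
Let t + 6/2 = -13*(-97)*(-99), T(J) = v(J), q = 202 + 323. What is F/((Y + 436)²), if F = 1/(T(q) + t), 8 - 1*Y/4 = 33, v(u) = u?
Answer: -1/14034892032 ≈ -7.1251e-11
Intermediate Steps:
q = 525
T(J) = J
Y = -100 (Y = 32 - 4*33 = 32 - 132 = -100)
t = -124842 (t = -3 - 13*(-97)*(-99) = -3 + 1261*(-99) = -3 - 124839 = -124842)
F = -1/124317 (F = 1/(525 - 124842) = 1/(-124317) = -1/124317 ≈ -8.0439e-6)
F/((Y + 436)²) = -1/(124317*(-100 + 436)²) = -1/(124317*(336²)) = -1/124317/112896 = -1/124317*1/112896 = -1/14034892032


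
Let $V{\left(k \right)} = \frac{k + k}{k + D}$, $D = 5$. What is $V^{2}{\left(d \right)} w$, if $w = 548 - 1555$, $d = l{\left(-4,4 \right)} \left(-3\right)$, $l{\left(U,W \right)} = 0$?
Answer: $0$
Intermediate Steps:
$d = 0$ ($d = 0 \left(-3\right) = 0$)
$V{\left(k \right)} = \frac{2 k}{5 + k}$ ($V{\left(k \right)} = \frac{k + k}{k + 5} = \frac{2 k}{5 + k}$)
$w = -1007$ ($w = 548 - 1555 = -1007$)
$V^{2}{\left(d \right)} w = \left(2 \cdot 0 \frac{1}{5 + 0}\right)^{2} \left(-1007\right) = \left(2 \cdot 0 \cdot \frac{1}{5}\right)^{2} \left(-1007\right) = 0^{2} \left(-1007\right) = 0 \left(-1007\right) = 0$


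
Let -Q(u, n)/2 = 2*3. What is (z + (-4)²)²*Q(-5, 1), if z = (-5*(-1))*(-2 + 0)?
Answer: -432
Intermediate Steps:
z = -10 (z = 5*(-2) = -10)
Q(u, n) = -12 (Q(u, n) = -4*3 = -2*6 = -12)
(z + (-4)²)²*Q(-5, 1) = (-10 + (-4)²)²*(-12) = (-10 + 16)²*(-12) = 6²*(-12) = 36*(-12) = -432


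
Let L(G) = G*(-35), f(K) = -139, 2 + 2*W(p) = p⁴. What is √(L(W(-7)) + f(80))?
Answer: I*√168486/2 ≈ 205.24*I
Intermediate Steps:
W(p) = -1 + p⁴/2
L(G) = -35*G
√(L(W(-7)) + f(80)) = √(-35*(-1 + (½)*(-7)⁴) - 139) = √(-35*(-1 + (½)*2401) - 139) = √(-35*(-1 + 2401/2) - 139) = √(-35*2399/2 - 139) = √(-83965/2 - 139) = √(-84243/2) = I*√168486/2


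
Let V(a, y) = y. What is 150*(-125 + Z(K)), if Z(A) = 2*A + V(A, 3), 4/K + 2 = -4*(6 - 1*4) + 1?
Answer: -55300/3 ≈ -18433.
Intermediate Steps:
K = -4/9 (K = 4/(-2 + (-4*(6 - 1*4) + 1)) = 4/(-2 + (-4*(6 - 4) + 1)) = 4/(-2 + (-4*2 + 1)) = 4/(-2 + (-8 + 1)) = 4/(-2 - 7) = 4/(-9) = 4*(-⅑) = -4/9 ≈ -0.44444)
Z(A) = 3 + 2*A (Z(A) = 2*A + 3 = 3 + 2*A)
150*(-125 + Z(K)) = 150*(-125 + (3 + 2*(-4/9))) = 150*(-125 + (3 - 8/9)) = 150*(-125 + 19/9) = 150*(-1106/9) = -55300/3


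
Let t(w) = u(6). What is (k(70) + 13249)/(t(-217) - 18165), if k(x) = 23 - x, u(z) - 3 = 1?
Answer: -13202/18161 ≈ -0.72694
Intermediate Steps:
u(z) = 4 (u(z) = 3 + 1 = 4)
t(w) = 4
(k(70) + 13249)/(t(-217) - 18165) = ((23 - 1*70) + 13249)/(4 - 18165) = ((23 - 70) + 13249)/(-18161) = (-47 + 13249)*(-1/18161) = 13202*(-1/18161) = -13202/18161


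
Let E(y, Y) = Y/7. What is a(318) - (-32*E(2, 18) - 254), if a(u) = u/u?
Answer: 2361/7 ≈ 337.29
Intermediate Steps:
E(y, Y) = Y/7 (E(y, Y) = Y*(1/7) = Y/7)
a(u) = 1
a(318) - (-32*E(2, 18) - 254) = 1 - (-32*18/7 - 254) = 1 - (-576/7 - 254) = 1 - 1*(-2354/7) = 1 + 2354/7 = 2361/7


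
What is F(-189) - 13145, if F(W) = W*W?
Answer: 22576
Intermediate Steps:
F(W) = W**2
F(-189) - 13145 = (-189)**2 - 13145 = 35721 - 13145 = 22576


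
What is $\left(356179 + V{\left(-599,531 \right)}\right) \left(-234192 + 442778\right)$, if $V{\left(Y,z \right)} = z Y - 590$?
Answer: $7826146720$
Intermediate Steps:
$V{\left(Y,z \right)} = -590 + Y z$ ($V{\left(Y,z \right)} = Y z - 590 = -590 + Y z$)
$\left(356179 + V{\left(-599,531 \right)}\right) \left(-234192 + 442778\right) = \left(356179 - 318659\right) \left(-234192 + 442778\right) = \left(356179 - 318659\right) 208586 = 37520 \cdot 208586 = 7826146720$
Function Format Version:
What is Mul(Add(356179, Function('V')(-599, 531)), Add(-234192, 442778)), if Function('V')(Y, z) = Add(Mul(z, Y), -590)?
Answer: 7826146720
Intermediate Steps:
Function('V')(Y, z) = Add(-590, Mul(Y, z)) (Function('V')(Y, z) = Add(Mul(Y, z), -590) = Add(-590, Mul(Y, z)))
Mul(Add(356179, Function('V')(-599, 531)), Add(-234192, 442778)) = Mul(Add(356179, Add(-590, Mul(-599, 531))), Add(-234192, 442778)) = Mul(Add(356179, Add(-590, -318069)), 208586) = Mul(Add(356179, -318659), 208586) = Mul(37520, 208586) = 7826146720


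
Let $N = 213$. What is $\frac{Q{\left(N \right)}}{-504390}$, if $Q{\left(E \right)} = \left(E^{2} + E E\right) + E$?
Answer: $- \frac{30317}{168130} \approx -0.18032$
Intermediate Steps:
$Q{\left(E \right)} = E + 2 E^{2}$ ($Q{\left(E \right)} = \left(E^{2} + E^{2}\right) + E = 2 E^{2} + E = E + 2 E^{2}$)
$\frac{Q{\left(N \right)}}{-504390} = \frac{213 \left(1 + 2 \cdot 213\right)}{-504390} = 213 \left(1 + 426\right) \left(- \frac{1}{504390}\right) = 213 \cdot 427 \left(- \frac{1}{504390}\right) = 90951 \left(- \frac{1}{504390}\right) = - \frac{30317}{168130}$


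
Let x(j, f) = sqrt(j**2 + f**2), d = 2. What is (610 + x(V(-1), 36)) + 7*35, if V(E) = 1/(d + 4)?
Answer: 855 + sqrt(46657)/6 ≈ 891.00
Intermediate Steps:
V(E) = 1/6 (V(E) = 1/(2 + 4) = 1/6)
x(j, f) = sqrt(f**2 + j**2)
(610 + x(V(-1), 36)) + 7*35 = (610 + sqrt(36**2 + (1/6)**2)) + 7*35 = (610 + sqrt(1296 + 1/36)) + 245 = (610 + sqrt(46657/36)) + 245 = (610 + sqrt(46657)/6) + 245 = 855 + sqrt(46657)/6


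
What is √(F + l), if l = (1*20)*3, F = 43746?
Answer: 7*√894 ≈ 209.30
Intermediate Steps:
l = 60 (l = 20*3 = 60)
√(F + l) = √(43746 + 60) = √43806 = 7*√894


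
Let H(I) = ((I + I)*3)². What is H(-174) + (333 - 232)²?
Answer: 1100137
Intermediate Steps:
H(I) = 36*I² (H(I) = ((2*I)*3)² = (6*I)² = 36*I²)
H(-174) + (333 - 232)² = 36*(-174)² + (333 - 232)² = 36*30276 + 101² = 1089936 + 10201 = 1100137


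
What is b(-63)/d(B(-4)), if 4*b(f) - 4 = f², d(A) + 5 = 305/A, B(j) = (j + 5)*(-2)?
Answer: -3973/630 ≈ -6.3064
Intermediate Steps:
B(j) = -10 - 2*j (B(j) = (5 + j)*(-2) = -10 - 2*j)
d(A) = -5 + 305/A
b(f) = 1 + f²/4
b(-63)/d(B(-4)) = (1 + (¼)*(-63)²)/(-5 + 305/(-10 - 2*(-4))) = (1 + (¼)*3969)/(-5 + 305/(-10 + 8)) = (1 + 3969/4)/(-5 + 305/(-2)) = 3973/(4*(-5 + 305*(-½))) = 3973/(4*(-5 - 305/2)) = 3973/(4*(-315/2)) = (3973/4)*(-2/315) = -3973/630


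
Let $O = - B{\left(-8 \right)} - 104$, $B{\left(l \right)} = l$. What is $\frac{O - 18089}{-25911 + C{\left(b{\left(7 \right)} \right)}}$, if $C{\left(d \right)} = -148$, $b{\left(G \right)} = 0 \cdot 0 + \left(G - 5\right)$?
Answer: $\frac{18185}{26059} \approx 0.69784$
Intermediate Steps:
$b{\left(G \right)} = -5 + G$ ($b{\left(G \right)} = 0 + \left(G - 5\right) = 0 + \left(-5 + G\right) = -5 + G$)
$O = -96$ ($O = \left(-1\right) \left(-8\right) - 104 = 8 - 104 = -96$)
$\frac{O - 18089}{-25911 + C{\left(b{\left(7 \right)} \right)}} = \frac{-96 - 18089}{-25911 - 148} = - \frac{18185}{-26059} = \left(-18185\right) \left(- \frac{1}{26059}\right) = \frac{18185}{26059}$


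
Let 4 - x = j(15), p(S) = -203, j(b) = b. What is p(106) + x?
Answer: -214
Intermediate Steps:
x = -11 (x = 4 - 1*15 = 4 - 15 = -11)
p(106) + x = -203 - 11 = -214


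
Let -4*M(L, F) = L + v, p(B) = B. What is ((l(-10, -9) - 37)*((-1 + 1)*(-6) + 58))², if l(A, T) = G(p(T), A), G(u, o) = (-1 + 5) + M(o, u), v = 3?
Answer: 13140625/4 ≈ 3.2852e+6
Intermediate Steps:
M(L, F) = -¾ - L/4 (M(L, F) = -(L + 3)/4 = -(3 + L)/4 = -¾ - L/4)
G(u, o) = 13/4 - o/4 (G(u, o) = (-1 + 5) + (-¾ - o/4) = 4 + (-¾ - o/4) = 13/4 - o/4)
l(A, T) = 13/4 - A/4
((l(-10, -9) - 37)*((-1 + 1)*(-6) + 58))² = (((13/4 - ¼*(-10)) - 37)*((-1 + 1)*(-6) + 58))² = (((13/4 + 5/2) - 37)*(0*(-6) + 58))² = ((23/4 - 37)*(0 + 58))² = (-125/4*58)² = (-3625/2)² = 13140625/4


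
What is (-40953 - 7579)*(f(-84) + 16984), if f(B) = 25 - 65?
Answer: -822326208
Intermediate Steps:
f(B) = -40
(-40953 - 7579)*(f(-84) + 16984) = (-40953 - 7579)*(-40 + 16984) = -48532*16944 = -822326208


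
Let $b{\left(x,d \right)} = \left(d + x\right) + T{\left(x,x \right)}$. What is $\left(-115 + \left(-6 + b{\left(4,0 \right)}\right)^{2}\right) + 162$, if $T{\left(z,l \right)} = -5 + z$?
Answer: $56$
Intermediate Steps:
$b{\left(x,d \right)} = -5 + d + 2 x$ ($b{\left(x,d \right)} = \left(d + x\right) + \left(-5 + x\right) = -5 + d + 2 x$)
$\left(-115 + \left(-6 + b{\left(4,0 \right)}\right)^{2}\right) + 162 = \left(-115 + \left(-6 + \left(-5 + 0 + 2 \cdot 4\right)\right)^{2}\right) + 162 = \left(-115 + \left(-6 + \left(-5 + 0 + 8\right)\right)^{2}\right) + 162 = \left(-115 + \left(-6 + 3\right)^{2}\right) + 162 = \left(-115 + \left(-3\right)^{2}\right) + 162 = \left(-115 + 9\right) + 162 = -106 + 162 = 56$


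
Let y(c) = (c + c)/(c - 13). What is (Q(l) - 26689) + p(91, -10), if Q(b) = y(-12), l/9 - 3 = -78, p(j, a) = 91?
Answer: -664926/25 ≈ -26597.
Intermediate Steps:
y(c) = 2*c/(-13 + c) (y(c) = (2*c)/(-13 + c) = 2*c/(-13 + c))
l = -675 (l = 27 + 9*(-78) = 27 - 702 = -675)
Q(b) = 24/25 (Q(b) = 2*(-12)/(-13 - 12) = 2*(-12)/(-25) = 2*(-12)*(-1/25) = 24/25)
(Q(l) - 26689) + p(91, -10) = (24/25 - 26689) + 91 = -667201/25 + 91 = -664926/25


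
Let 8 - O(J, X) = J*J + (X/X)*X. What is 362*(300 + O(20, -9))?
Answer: -30046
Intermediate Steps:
O(J, X) = 8 - X - J**2 (O(J, X) = 8 - (J*J + (X/X)*X) = 8 - (J**2 + 1*X) = 8 - (J**2 + X) = 8 - (X + J**2) = 8 + (-X - J**2) = 8 - X - J**2)
362*(300 + O(20, -9)) = 362*(300 + (8 - 1*(-9) - 1*20**2)) = 362*(300 + (8 + 9 - 1*400)) = 362*(300 + (8 + 9 - 400)) = 362*(300 - 383) = 362*(-83) = -30046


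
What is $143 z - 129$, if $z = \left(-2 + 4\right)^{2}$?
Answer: $443$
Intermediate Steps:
$z = 4$ ($z = 2^{2} = 4$)
$143 z - 129 = 143 \cdot 4 - 129 = 572 - 129 = 443$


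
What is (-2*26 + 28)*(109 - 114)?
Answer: 120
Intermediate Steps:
(-2*26 + 28)*(109 - 114) = (-52 + 28)*(-5) = -24*(-5) = 120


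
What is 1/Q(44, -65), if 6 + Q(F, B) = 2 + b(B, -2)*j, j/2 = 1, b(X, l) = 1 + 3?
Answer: ¼ ≈ 0.25000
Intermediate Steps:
b(X, l) = 4
j = 2 (j = 2*1 = 2)
Q(F, B) = 4 (Q(F, B) = -6 + (2 + 4*2) = -6 + (2 + 8) = -6 + 10 = 4)
1/Q(44, -65) = 1/4 = ¼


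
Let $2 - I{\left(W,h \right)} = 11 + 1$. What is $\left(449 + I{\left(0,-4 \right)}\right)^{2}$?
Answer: $192721$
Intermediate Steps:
$I{\left(W,h \right)} = -10$ ($I{\left(W,h \right)} = 2 - \left(11 + 1\right) = 2 - 12 = -10$)
$\left(449 + I{\left(0,-4 \right)}\right)^{2} = \left(449 - 10\right)^{2} = 439^{2} = 192721$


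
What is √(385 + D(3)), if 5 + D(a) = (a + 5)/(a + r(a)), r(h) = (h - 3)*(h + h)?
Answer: 2*√861/3 ≈ 19.562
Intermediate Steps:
r(h) = 2*h*(-3 + h) (r(h) = (-3 + h)*(2*h) = 2*h*(-3 + h))
D(a) = -5 + (5 + a)/(a + 2*a*(-3 + a)) (D(a) = -5 + (a + 5)/(a + 2*a*(-3 + a)) = -5 + (5 + a)/(a + 2*a*(-3 + a)))
√(385 + D(3)) = √(385 + (5 - 10*3² + 26*3)/(3*(-5 + 2*3))) = √(385 + (5 - 10*9 + 78)/(3*(-5 + 6))) = √(385 + (⅓)*(5 - 90 + 78)/1) = √(385 + (⅓)*1*(-7)) = √(385 - 7/3) = √(1148/3) = 2*√861/3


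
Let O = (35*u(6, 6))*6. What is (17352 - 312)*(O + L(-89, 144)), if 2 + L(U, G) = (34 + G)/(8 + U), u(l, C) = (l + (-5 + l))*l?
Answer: 4055974400/27 ≈ 1.5022e+8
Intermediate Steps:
u(l, C) = l*(-5 + 2*l) (u(l, C) = (-5 + 2*l)*l = l*(-5 + 2*l))
L(U, G) = -2 + (34 + G)/(8 + U)
O = 8820 (O = (35*(6*(-5 + 2*6)))*6 = (35*(6*(-5 + 12)))*6 = (35*(6*7))*6 = (35*42)*6 = 1470*6 = 8820)
(17352 - 312)*(O + L(-89, 144)) = (17352 - 312)*(8820 + (18 + 144 - 2*(-89))/(8 - 89)) = 17040*(8820 + (18 + 144 + 178)/(-81)) = 17040*(8820 - 1/81*340) = 17040*(8820 - 340/81) = 17040*(714080/81) = 4055974400/27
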